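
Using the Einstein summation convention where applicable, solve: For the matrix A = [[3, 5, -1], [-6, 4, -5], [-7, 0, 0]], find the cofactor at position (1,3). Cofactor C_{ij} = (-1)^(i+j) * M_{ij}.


To find cofactor C_{13}, delete row 1 and column 3.
The resulting 2x2 submatrix is: [[-6, 4], [-7, 0]]
Minor M_{13} = -6*0 - 4*-7
  = 0 - -28 = 28
Sign = (-1)^(1+3) = (-1)^4 = 1
Cofactor C_{13} = 1 * 28 = 28

28


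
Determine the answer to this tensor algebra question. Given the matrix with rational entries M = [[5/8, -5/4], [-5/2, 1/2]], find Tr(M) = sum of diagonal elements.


The trace is the sum of diagonal entries.
Diagonal: M[1,1] = 5/8, M[2,2] = 1/2
Tr(M) = 5/8 + 1/2
Computing step by step:
After adding M[1,1]: 5/8
After adding M[2,2]: 9/8
Tr(M) = 9/8

9/8


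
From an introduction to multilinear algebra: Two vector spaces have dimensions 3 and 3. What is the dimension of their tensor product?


The dimension of a tensor product is the product of dimensions.
dim(V) = 3, dim(W) = 3
dim(V (x) W) = 3 * 3 = 9

9


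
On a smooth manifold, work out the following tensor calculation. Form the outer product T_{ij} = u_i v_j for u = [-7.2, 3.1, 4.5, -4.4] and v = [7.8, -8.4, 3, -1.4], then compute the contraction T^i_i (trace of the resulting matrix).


The outer product gives T_{ij} = u_i v_j.
The trace (contraction) is Tr(T) = sum_i T_{ii} = sum_i u_i v_i.
Diagonal entries:
T_{11} = u_1 * v_1 = -7.2 * 7.8 = -56.16
T_{22} = u_2 * v_2 = 3.1 * -8.4 = -26.04
T_{33} = u_3 * v_3 = 4.5 * 3 = 13.5
T_{44} = u_4 * v_4 = -4.4 * -1.4 = 6.16
Tr(T) = -56.16 + -26.04 + 13.5 + 6.16 = -62.54

-62.54


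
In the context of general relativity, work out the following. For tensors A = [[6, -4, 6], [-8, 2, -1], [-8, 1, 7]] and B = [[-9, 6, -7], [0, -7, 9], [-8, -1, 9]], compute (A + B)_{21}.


Tensor addition is component-wise: (A + B)_{ij} = A_{ij} + B_{ij}.
A_{21} = -8
B_{21} = 0
(A + B)_{21} = -8 + 0 = -8

-8


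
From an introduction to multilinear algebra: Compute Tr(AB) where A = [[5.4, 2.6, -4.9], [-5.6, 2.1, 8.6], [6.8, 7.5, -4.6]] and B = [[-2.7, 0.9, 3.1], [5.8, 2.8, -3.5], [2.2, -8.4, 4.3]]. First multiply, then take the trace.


Tr(AB) = sum_i (AB)_{ii} where (AB)_{ii} = sum_k A_{ik} B_{ki}.
(AB)_{11} = 5.4*-2.7 + 2.6*5.8 + -4.9*2.2 = -10.28
(AB)_{22} = -5.6*0.9 + 2.1*2.8 + 8.6*-8.4 = -71.4
(AB)_{33} = 6.8*3.1 + 7.5*-3.5 + -4.6*4.3 = -24.95
Tr(AB) = -10.28 + -71.4 + -24.95 = -106.63

-106.63


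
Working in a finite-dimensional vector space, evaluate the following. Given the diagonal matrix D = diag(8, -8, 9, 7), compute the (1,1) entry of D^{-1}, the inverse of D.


For a diagonal matrix, the inverse has entries (D^{-1})_{ii} = 1/d_{ii}.
The diagonal entries are: d_{11} = 8, d_{22} = -8, d_{33} = 9, d_{44} = 7
We need (D^{-1})_{11} = 1/d_{11} = 1/8 = 1/8

1/8


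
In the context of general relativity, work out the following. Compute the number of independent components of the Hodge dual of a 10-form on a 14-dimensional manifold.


The Hodge dual of a p-form on an n-dimensional manifold is an (n-p)-form.
n = 14, p = 10, so dual degree = 14 - 10 = 4
The number of components is C(n, n-p) = C(14, 4) = 1001

1001


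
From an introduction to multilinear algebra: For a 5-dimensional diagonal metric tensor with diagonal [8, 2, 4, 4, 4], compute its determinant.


For a diagonal metric, the determinant is the product of diagonal entries.
Diagonal entries: 8, 2, 4, 4, 4
det(g) = 8 * 2 * 4 * 4 * 4 = 1024

1024


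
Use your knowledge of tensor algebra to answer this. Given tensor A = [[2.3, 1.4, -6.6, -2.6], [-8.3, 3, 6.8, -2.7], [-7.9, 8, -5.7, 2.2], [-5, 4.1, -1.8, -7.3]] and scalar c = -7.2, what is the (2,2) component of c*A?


Scalar multiplication: (cA)_{ij} = c * A_{ij}.
c = -7.2
A_{22} = 3
(cA)_{22} = -7.2 * 3 = -21.6

-21.6


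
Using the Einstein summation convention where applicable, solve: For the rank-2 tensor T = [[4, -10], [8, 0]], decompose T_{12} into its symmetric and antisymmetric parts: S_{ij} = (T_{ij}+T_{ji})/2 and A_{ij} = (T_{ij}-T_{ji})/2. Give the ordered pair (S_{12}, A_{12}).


T_{12} = -10
T_{21} = 8
S_{12} = (-10 + 8)/2 = -2/2 = -1
A_{12} = (-10 - 8)/2 = -18/2 = -9
Check: S + A = -1 + -9 = -10 = T_{12}.

(-1, -9)


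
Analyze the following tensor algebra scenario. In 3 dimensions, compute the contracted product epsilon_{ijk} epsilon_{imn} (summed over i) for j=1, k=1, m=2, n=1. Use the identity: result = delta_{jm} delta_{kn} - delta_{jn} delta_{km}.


Using the identity: epsilon_{ijk} epsilon_{imn} = delta_{jm} delta_{kn} - delta_{jn} delta_{km}.
delta_{12} = 0
delta_{11} = 1
delta_{11} = 1
delta_{12} = 0
Result = 0 * 1 - 1 * 0 = 0 - 0 = 0

0


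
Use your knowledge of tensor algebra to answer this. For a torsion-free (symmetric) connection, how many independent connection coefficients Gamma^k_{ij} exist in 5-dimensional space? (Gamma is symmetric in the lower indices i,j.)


Christoffel symbols Gamma^k_{ij} are symmetric in i,j, so there are d * d(d+1)/2 independent symbols.
d = 5
d(d+1)/2 = 5 * 6 / 2 = 15
Total = 5 * 15 = 75

75


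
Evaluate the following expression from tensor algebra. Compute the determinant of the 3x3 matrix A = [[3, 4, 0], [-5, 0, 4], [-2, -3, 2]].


Expanding along the first row, det(A) = a11*M_11 - a12*M_12 + a13*M_13, where M_1j is the (1,j) minor.
Minor M_11 = 0*2 - 4*-3 = 12
Minor M_12 = -5*2 - 4*-2 = -2
Minor M_13 = -5*-3 - 0*-2 = 15
det = 3*(12) - 4*(-2) + 0*(15)
    = 36 - -8 + 0
    = 44

44


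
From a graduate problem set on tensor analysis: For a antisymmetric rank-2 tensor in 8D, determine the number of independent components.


A antisymmetric rank-2 tensor in d dimensions has d(d-1)/2 independent components.
d = 8
d(d-1)/2 = 8 * 7 / 2 = 56 / 2 = 28

28


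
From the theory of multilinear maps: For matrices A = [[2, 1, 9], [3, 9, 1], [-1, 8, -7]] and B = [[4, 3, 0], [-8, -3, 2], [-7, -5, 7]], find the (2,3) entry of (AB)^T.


(AB)^T_{ij} = (AB)_{ji} = sum_k A_{jk} B_{ki}.
For i=2, j=3 we need (AB)_{32}:
A_{31} * B_{12} = -1 * 3 = -3
A_{32} * B_{22} = 8 * -3 = -24
A_{33} * B_{32} = -7 * -5 = 35
Sum = -3 + -24 + 35 = 8

8


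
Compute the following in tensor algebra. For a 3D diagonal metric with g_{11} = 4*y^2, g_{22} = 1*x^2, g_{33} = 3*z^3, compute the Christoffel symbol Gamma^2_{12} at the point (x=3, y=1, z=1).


For a diagonal metric, Gamma^k_{ij} = (1/2) g^{kk} (dg_{ik}/dx_j + dg_{jk}/dx_i - dg_{ij}/dx_k).
The metric is diagonal, so g_{ab} = 0 for a != b.
At the given point: g_{11} = 4, g_{22} = 9, g_{33} = 3
g^{22} = 1/9
dg_{12}/dx_2 = 0 (off-diagonal)
dg_{22}/dx_1 = dg_{22}/dx_1 = 6
dg_{12}/dx_2 = 0 (off-diagonal)
Numerator = 0 + 6 - 0 = 6
Gamma^2_{12} = 6 / (2 * 9) = 1/3

1/3


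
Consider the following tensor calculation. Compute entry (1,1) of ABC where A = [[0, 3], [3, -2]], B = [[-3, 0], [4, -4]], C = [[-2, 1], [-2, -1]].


(ABC)_{11} = sum_m (AB)_{1m} C_{m1}. First compute row 1 of AB.
(AB)_{11} = 0*-3 + 3*4 = 12
(AB)_{12} = 0*0 + 3*-4 = -12
Now contract with column 1 of C:
(AB)_{11} * C_{11} = 12 * -2 = -24
(AB)_{12} * C_{21} = -12 * -2 = 24
(ABC)_{11} = -24 + 24 = 0

0


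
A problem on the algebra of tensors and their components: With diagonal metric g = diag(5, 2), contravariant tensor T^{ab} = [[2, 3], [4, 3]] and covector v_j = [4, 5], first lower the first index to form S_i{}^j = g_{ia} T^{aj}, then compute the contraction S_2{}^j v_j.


Step 1: lower the first index. For a diagonal metric, g_{ia} T^{aj} = g_{ii} T^{ij} (no sum on i).
g_{22} = 2
S_2{}^1 = 2 * T^{21} = 2 * 4 = 8
S_2{}^2 = 2 * T^{22} = 2 * 3 = 6
Step 2: contract S_2{}^j with v_j.
S_2{}^1 * v_1 = 8 * 4 = 32
S_2{}^2 * v_2 = 6 * 5 = 30
Result = 32 + 30 = 62

62


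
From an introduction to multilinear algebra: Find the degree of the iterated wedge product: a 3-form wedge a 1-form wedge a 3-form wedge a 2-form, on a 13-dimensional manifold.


The degree of a wedge product is the sum of the degrees of the individual forms.
Degrees: 3, 1, 3, 2
Total degree = 3 + 1 + 3 + 2 = 9

9


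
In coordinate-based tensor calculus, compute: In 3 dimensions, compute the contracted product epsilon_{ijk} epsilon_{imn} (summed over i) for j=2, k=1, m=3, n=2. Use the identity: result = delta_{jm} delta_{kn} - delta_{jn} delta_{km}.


Using the identity: epsilon_{ijk} epsilon_{imn} = delta_{jm} delta_{kn} - delta_{jn} delta_{km}.
delta_{23} = 0
delta_{12} = 0
delta_{22} = 1
delta_{13} = 0
Result = 0 * 0 - 1 * 0 = 0 - 0 = 0

0


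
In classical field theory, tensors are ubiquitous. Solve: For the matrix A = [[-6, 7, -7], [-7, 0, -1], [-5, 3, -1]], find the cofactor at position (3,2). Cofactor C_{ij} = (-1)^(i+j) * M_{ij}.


To find cofactor C_{32}, delete row 3 and column 2.
The resulting 2x2 submatrix is: [[-6, -7], [-7, -1]]
Minor M_{32} = -6*-1 - -7*-7
  = 6 - 49 = -43
Sign = (-1)^(3+2) = (-1)^5 = -1
Cofactor C_{32} = -1 * -43 = 43

43


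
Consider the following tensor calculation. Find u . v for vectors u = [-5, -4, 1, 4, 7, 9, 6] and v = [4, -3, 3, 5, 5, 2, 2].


The inner product u . v = sum of u_i * v_i.
Term-by-term: -5 * 4, -4 * -3, 1 * 3, 4 * 5, 7 * 5, 9 * 2, 6 * 2
Products: -20, 12, 3, 20, 35, 18, 12
Sum = -20 + 12 + 3 + 20 + 35 + 18 + 12 = 80

80


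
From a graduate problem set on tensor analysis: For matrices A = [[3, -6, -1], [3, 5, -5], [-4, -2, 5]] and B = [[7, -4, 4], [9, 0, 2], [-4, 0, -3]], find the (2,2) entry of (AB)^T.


(AB)^T_{ij} = (AB)_{ji} = sum_k A_{jk} B_{ki}.
For i=2, j=2 we need (AB)_{22}:
A_{21} * B_{12} = 3 * -4 = -12
A_{22} * B_{22} = 5 * 0 = 0
A_{23} * B_{32} = -5 * 0 = 0
Sum = -12 + 0 + 0 = -12

-12


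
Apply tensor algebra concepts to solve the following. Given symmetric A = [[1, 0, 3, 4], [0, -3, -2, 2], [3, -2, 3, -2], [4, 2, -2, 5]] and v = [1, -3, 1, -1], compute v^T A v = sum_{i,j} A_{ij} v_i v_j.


First compute Av:
(Av)_1 = 1*1 + 0*-3 + 3*1 + 4*-1 = 0
(Av)_2 = 0*1 + -3*-3 + -2*1 + 2*-1 = 5
(Av)_3 = 3*1 + -2*-3 + 3*1 + -2*-1 = 14
(Av)_4 = 4*1 + 2*-3 + -2*1 + 5*-1 = -9
Av = [0, 5, 14, -9]
Then v^T (Av) = 1*0 + -3*5 + 1*14 + -1*-9
= 0 + -15 + 14 + 9 = 8

8


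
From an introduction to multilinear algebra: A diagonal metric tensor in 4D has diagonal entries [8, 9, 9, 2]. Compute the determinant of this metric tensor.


For a diagonal metric, the determinant is the product of diagonal entries.
Diagonal entries: 8, 9, 9, 2
det(g) = 8 * 9 * 9 * 2 = 1296

1296


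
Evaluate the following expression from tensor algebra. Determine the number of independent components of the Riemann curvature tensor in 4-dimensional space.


The Riemann tensor in d dimensions has d^2(d^2 - 1)/12 independent components.
d = 4, so d^2 = 16
d^2 - 1 = 15
d^2(d^2 - 1) = 16 * 15 = 240
Divide by 12: 240 / 12 = 20

20


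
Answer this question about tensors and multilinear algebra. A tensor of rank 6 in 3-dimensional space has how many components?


The number of components of a rank-r tensor in d dimensions is d^r.
Here d = 3 and r = 6.
3^6 = 729

729


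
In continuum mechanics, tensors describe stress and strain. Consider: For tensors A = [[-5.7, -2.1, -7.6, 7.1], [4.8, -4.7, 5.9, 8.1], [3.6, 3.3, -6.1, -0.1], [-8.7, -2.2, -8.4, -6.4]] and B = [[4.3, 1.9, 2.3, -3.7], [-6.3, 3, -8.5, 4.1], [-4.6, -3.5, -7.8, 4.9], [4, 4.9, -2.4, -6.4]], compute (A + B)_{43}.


Tensor addition is component-wise: (A + B)_{ij} = A_{ij} + B_{ij}.
A_{43} = -8.4
B_{43} = -2.4
(A + B)_{43} = -8.4 + -2.4 = -10.8

-10.8


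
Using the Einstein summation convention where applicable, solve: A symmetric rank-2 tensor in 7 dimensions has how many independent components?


A symmetric rank-2 tensor in d dimensions has d(d+1)/2 independent components.
d = 7
d(d+1)/2 = 7 * 8 / 2 = 56 / 2 = 28

28


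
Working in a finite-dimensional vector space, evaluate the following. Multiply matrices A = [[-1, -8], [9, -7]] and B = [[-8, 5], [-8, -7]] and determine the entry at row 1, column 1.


(AB)_{ij} = sum_k A_{ik} B_{kj}.
For i=1, j=1:
A_{11} * B_{11} = -1 * -8 = 8
A_{12} * B_{21} = -8 * -8 = 64
Sum = 8 + 64 = 72

72


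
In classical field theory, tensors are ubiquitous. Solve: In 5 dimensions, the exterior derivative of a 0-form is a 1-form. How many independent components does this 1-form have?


The exterior derivative of a p-form is a (p+1)-form.
Its number of independent components is C(n, p+1).
n = 5, p+1 = 1
C(5, 1) = 5

5


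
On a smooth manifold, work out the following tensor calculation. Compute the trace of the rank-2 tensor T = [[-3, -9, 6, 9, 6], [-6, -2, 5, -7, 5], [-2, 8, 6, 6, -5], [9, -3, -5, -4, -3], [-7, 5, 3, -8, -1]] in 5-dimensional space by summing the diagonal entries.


The contraction (trace) of a rank-2 tensor is the sum of its diagonal elements.
Diagonal entries: A[1,1] = -3, A[2,2] = -2, A[3,3] = 6, A[4,4] = -4, A[5,5] = -1
Tr(A) = -3 + -2 + 6 + -4 + -1 = -4

-4


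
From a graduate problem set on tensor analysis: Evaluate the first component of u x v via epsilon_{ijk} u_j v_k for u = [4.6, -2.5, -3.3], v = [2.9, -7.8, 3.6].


(u x v)_1 = sum_{j,k} epsilon_{1jk} u_j v_k. Only permutations of (1,2,3) contribute; the two non-zero terms are:
eps_{123} u_2 v_3 = 1 * -2.5 * 3.6 = -9
eps_{132} u_3 v_2 = -1 * -3.3 * -7.8 = -25.74
(u x v)_1 = -34.74

-34.74


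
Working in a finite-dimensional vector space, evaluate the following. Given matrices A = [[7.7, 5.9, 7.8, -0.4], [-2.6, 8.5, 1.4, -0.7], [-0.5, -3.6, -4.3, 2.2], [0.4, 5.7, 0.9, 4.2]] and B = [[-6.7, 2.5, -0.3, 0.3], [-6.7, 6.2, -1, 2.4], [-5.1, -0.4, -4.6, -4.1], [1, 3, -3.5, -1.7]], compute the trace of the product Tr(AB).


Tr(AB) = sum_i (AB)_{ii} where (AB)_{ii} = sum_k A_{ik} B_{ki}.
(AB)_{11} = 7.7*-6.7 + 5.9*-6.7 + 7.8*-5.1 + -0.4*1 = -131.3
(AB)_{22} = -2.6*2.5 + 8.5*6.2 + 1.4*-0.4 + -0.7*3 = 43.54
(AB)_{33} = -0.5*-0.3 + -3.6*-1 + -4.3*-4.6 + 2.2*-3.5 = 15.83
(AB)_{44} = 0.4*0.3 + 5.7*2.4 + 0.9*-4.1 + 4.2*-1.7 = 2.97
Tr(AB) = -131.3 + 43.54 + 15.83 + 2.97 = -68.96

-68.96


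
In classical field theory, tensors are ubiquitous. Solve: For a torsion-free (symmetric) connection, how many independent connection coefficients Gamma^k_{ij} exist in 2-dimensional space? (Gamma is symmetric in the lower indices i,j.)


Christoffel symbols Gamma^k_{ij} are symmetric in i,j, so there are d * d(d+1)/2 independent symbols.
d = 2
d(d+1)/2 = 2 * 3 / 2 = 3
Total = 2 * 3 = 6

6


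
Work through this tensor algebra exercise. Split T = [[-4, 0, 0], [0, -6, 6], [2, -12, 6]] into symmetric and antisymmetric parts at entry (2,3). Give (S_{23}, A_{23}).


T_{23} = 6
T_{32} = -12
S_{23} = (6 + -12)/2 = -6/2 = -3
A_{23} = (6 - -12)/2 = 18/2 = 9
Check: S + A = -3 + 9 = 6 = T_{23}.

(-3, 9)


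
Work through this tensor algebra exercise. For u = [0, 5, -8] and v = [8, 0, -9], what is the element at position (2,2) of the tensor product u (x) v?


The outer product entry T_{ij} = u_i * v_j.
We need i=2, j=2.
u_2 = 5, v_2 = 0
T_{2,2} = 5 * 0 = 0

0


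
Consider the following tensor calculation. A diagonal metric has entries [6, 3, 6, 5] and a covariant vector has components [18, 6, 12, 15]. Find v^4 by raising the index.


To raise an index with a diagonal metric: v^i = v_i / g_{ii}.
For index 4: v_4 = 15, g_{44} = 5
v^4 = 15 / 5 = 3

3


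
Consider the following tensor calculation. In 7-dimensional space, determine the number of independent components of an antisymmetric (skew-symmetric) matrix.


An antisymmetric rank-2 tensor satisfies A_{ij} = -A_{ji}, so diagonal entries are zero.
The independent components are the upper-triangular entries: C(n, 2) = n(n-1)/2.
n = 7
C(7, 2) = 7 * 6 / 2 = 42 / 2 = 21

21


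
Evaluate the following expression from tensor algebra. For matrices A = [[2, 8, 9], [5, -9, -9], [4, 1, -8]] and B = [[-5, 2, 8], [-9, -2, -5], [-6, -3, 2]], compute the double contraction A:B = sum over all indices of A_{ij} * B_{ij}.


A:B = sum over all i,j of A_{ij} * B_{ij}.
Row 1: 2*-5=-10, 8*2=16, 9*8=72 => row sum = 78
Row 2: 5*-9=-45, -9*-2=18, -9*-5=45 => row sum = 18
Row 3: 4*-6=-24, 1*-3=-3, -8*2=-16 => row sum = -43
Total = 78 + 18 + -43 = 53

53


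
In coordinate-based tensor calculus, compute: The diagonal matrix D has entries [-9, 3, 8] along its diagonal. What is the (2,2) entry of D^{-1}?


For a diagonal matrix, the inverse has entries (D^{-1})_{ii} = 1/d_{ii}.
The diagonal entries are: d_{11} = -9, d_{22} = 3, d_{33} = 8
We need (D^{-1})_{22} = 1/d_{22} = 1/3 = 1/3

1/3


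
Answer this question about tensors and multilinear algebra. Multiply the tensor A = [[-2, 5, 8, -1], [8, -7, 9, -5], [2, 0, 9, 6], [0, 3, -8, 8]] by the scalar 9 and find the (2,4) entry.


Scalar multiplication: (cA)_{ij} = c * A_{ij}.
c = 9
A_{24} = -5
(cA)_{24} = 9 * -5 = -45

-45


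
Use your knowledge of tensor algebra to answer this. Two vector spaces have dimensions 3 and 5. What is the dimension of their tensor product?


The dimension of a tensor product is the product of dimensions.
dim(V) = 3, dim(W) = 5
dim(V (x) W) = 3 * 5 = 15

15


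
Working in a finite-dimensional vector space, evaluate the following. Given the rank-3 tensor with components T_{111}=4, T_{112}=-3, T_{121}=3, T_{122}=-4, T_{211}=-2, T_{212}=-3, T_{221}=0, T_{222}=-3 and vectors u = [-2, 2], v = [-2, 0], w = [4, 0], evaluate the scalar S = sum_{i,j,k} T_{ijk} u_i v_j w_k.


S = sum over i,j,k of T_{ijk} u_i v_j w_k. Expanding all 8 terms:
T_{111}*u_1*v_1*w_1 = 4*-2*-2*4 = 64  (running total: 64)
T_{112}*u_1*v_1*w_2 = -3*-2*-2*0 = 0  (running total: 64)
T_{121}*u_1*v_2*w_1 = 3*-2*0*4 = 0  (running total: 64)
T_{122}*u_1*v_2*w_2 = -4*-2*0*0 = 0  (running total: 64)
T_{211}*u_2*v_1*w_1 = -2*2*-2*4 = 32  (running total: 96)
T_{212}*u_2*v_1*w_2 = -3*2*-2*0 = 0  (running total: 96)
T_{221}*u_2*v_2*w_1 = 0*2*0*4 = 0  (running total: 96)
T_{222}*u_2*v_2*w_2 = -3*2*0*0 = 0  (running total: 96)
S = 96

96


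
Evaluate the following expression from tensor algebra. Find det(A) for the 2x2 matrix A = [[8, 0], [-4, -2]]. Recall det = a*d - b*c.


For a 2x2 matrix [[a, b], [c, d]], det = a*d - b*c.
a = 8, b = 0, c = -4, d = -2
a*d = 8 * -2 = -16
b*c = 0 * -4 = 0
det = -16 - 0 = -16

-16


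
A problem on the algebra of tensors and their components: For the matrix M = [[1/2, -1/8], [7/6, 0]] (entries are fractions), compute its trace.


The trace is the sum of diagonal entries.
Diagonal: M[1,1] = 1/2, M[2,2] = 0
Tr(M) = 1/2 + 0
Computing step by step:
After adding M[1,1]: 1/2
After adding M[2,2]: 1/2
Tr(M) = 1/2

1/2


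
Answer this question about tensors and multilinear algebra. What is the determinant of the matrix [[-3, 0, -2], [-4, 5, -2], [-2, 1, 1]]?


Expanding along the first row, det(A) = a11*M_11 - a12*M_12 + a13*M_13, where M_1j is the (1,j) minor.
Minor M_11 = 5*1 - -2*1 = 7
Minor M_12 = -4*1 - -2*-2 = -8
Minor M_13 = -4*1 - 5*-2 = 6
det = -3*(7) - 0*(-8) + -2*(6)
    = -21 - 0 + -12
    = -33

-33


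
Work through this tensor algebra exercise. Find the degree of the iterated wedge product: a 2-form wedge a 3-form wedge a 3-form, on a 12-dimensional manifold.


The degree of a wedge product is the sum of the degrees of the individual forms.
Degrees: 2, 3, 3
Total degree = 2 + 3 + 3 = 8

8


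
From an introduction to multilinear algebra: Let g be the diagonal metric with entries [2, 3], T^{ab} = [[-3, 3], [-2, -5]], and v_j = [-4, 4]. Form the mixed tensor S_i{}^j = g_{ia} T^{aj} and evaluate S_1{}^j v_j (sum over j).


Step 1: lower the first index. For a diagonal metric, g_{ia} T^{aj} = g_{ii} T^{ij} (no sum on i).
g_{11} = 2
S_1{}^1 = 2 * T^{11} = 2 * -3 = -6
S_1{}^2 = 2 * T^{12} = 2 * 3 = 6
Step 2: contract S_1{}^j with v_j.
S_1{}^1 * v_1 = -6 * -4 = 24
S_1{}^2 * v_2 = 6 * 4 = 24
Result = 24 + 24 = 48

48


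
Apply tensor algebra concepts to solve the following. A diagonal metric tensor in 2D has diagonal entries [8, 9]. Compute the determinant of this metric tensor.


For a diagonal metric, the determinant is the product of diagonal entries.
Diagonal entries: 8, 9
det(g) = 8 * 9 = 72

72


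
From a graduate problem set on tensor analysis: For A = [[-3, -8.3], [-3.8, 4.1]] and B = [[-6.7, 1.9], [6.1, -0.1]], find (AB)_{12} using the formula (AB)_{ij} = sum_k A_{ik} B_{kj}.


(AB)_{ij} = sum_k A_{ik} B_{kj}.
For i=1, j=2:
A_{11} * B_{12} = -3 * 1.9 = -5.7
A_{12} * B_{22} = -8.3 * -0.1 = 0.83
Sum = -5.7 + 0.83 = -4.87

-4.87


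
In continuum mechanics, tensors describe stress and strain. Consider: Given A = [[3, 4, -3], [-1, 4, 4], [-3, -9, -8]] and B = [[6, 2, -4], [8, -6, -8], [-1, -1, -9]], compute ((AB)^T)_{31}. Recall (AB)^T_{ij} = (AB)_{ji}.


(AB)^T_{ij} = (AB)_{ji} = sum_k A_{jk} B_{ki}.
For i=3, j=1 we need (AB)_{13}:
A_{11} * B_{13} = 3 * -4 = -12
A_{12} * B_{23} = 4 * -8 = -32
A_{13} * B_{33} = -3 * -9 = 27
Sum = -12 + -32 + 27 = -17

-17


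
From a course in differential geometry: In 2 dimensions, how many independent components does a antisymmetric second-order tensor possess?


A antisymmetric rank-2 tensor in d dimensions has d(d-1)/2 independent components.
d = 2
d(d-1)/2 = 2 * 1 / 2 = 2 / 2 = 1

1


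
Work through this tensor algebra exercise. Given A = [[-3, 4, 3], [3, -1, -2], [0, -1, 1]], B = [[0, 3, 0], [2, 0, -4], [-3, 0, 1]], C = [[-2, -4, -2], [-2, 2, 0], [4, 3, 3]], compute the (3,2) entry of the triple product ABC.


(ABC)_{32} = sum_m (AB)_{3m} C_{m2}. First compute row 3 of AB.
(AB)_{31} = 0*0 + -1*2 + 1*-3 = -5
(AB)_{32} = 0*3 + -1*0 + 1*0 = 0
(AB)_{33} = 0*0 + -1*-4 + 1*1 = 5
Now contract with column 2 of C:
(AB)_{31} * C_{12} = -5 * -4 = 20
(AB)_{32} * C_{22} = 0 * 2 = 0
(AB)_{33} * C_{32} = 5 * 3 = 15
(ABC)_{32} = 20 + 0 + 15 = 35

35


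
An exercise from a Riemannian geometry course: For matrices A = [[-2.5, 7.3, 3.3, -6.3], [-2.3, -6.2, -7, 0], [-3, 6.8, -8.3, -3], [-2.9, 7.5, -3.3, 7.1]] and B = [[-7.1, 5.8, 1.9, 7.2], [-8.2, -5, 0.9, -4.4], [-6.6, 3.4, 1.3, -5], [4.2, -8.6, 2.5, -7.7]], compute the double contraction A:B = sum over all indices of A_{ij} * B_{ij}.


A:B = sum over all i,j of A_{ij} * B_{ij}.
Row 1: -2.5*-7.1=17.75, 7.3*5.8=42.34, 3.3*1.9=6.27, -6.3*7.2=-45.36 => row sum = 21
Row 2: -2.3*-8.2=18.86, -6.2*-5=31, -7*0.9=-6.3, 0*-4.4=0 => row sum = 43.56
Row 3: -3*-6.6=19.8, 6.8*3.4=23.12, -8.3*1.3=-10.79, -3*-5=15 => row sum = 47.13
Row 4: -2.9*4.2=-12.18, 7.5*-8.6=-64.5, -3.3*2.5=-8.25, 7.1*-7.7=-54.67 => row sum = -139.6
Total = 21 + 43.56 + 47.13 + -139.6 = -27.91

-27.91


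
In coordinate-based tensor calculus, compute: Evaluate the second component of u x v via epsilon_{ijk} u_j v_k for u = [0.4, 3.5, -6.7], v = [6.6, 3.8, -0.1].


(u x v)_2 = sum_{j,k} epsilon_{2jk} u_j v_k. Only permutations of (1,2,3) contribute; the two non-zero terms are:
eps_{213} u_1 v_3 = -1 * 0.4 * -0.1 = 0.04
eps_{231} u_3 v_1 = 1 * -6.7 * 6.6 = -44.22
(u x v)_2 = -44.18

-44.18


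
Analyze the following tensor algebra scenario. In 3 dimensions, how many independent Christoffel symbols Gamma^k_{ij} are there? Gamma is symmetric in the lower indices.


Christoffel symbols Gamma^k_{ij} are symmetric in i,j, so there are d * d(d+1)/2 independent symbols.
d = 3
d(d+1)/2 = 3 * 4 / 2 = 6
Total = 3 * 6 = 18

18


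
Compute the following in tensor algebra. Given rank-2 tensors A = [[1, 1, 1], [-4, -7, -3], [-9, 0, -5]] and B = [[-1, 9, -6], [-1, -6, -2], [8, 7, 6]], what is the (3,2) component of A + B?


Tensor addition is component-wise: (A + B)_{ij} = A_{ij} + B_{ij}.
A_{32} = 0
B_{32} = 7
(A + B)_{32} = 0 + 7 = 7

7


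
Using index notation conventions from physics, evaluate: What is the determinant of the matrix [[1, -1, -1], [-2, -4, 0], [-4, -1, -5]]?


Expanding along the first row, det(A) = a11*M_11 - a12*M_12 + a13*M_13, where M_1j is the (1,j) minor.
Minor M_11 = -4*-5 - 0*-1 = 20
Minor M_12 = -2*-5 - 0*-4 = 10
Minor M_13 = -2*-1 - -4*-4 = -14
det = 1*(20) - -1*(10) + -1*(-14)
    = 20 - -10 + 14
    = 44

44


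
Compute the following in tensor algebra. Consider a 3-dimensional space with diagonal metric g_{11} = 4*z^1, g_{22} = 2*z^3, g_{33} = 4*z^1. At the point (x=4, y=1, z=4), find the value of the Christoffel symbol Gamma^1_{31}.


For a diagonal metric, Gamma^k_{ij} = (1/2) g^{kk} (dg_{ik}/dx_j + dg_{jk}/dx_i - dg_{ij}/dx_k).
The metric is diagonal, so g_{ab} = 0 for a != b.
At the given point: g_{11} = 16, g_{22} = 128, g_{33} = 16
g^{11} = 1/16
dg_{31}/dx_1 = 0 (off-diagonal)
dg_{11}/dx_3 = dg_{11}/dx_3 = 4
dg_{31}/dx_1 = 0 (off-diagonal)
Numerator = 0 + 4 - 0 = 4
Gamma^1_{31} = 4 / (2 * 16) = 1/8

1/8


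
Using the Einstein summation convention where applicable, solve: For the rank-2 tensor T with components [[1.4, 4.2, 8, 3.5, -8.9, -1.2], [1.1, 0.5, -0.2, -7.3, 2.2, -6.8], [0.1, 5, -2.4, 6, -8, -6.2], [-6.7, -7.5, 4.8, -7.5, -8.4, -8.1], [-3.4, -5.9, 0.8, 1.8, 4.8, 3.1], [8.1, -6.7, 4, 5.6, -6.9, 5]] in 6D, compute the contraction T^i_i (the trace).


The contraction (trace) of a rank-2 tensor is the sum of its diagonal elements.
Diagonal entries: A[1,1] = 1.4, A[2,2] = 0.5, A[3,3] = -2.4, A[4,4] = -7.5, A[5,5] = 4.8, A[6,6] = 5
Tr(A) = 1.4 + 0.5 + -2.4 + -7.5 + 4.8 + 5 = 1.8

1.8


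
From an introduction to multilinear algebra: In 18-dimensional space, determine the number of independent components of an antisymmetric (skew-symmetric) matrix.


An antisymmetric rank-2 tensor satisfies A_{ij} = -A_{ji}, so diagonal entries are zero.
The independent components are the upper-triangular entries: C(n, 2) = n(n-1)/2.
n = 18
C(18, 2) = 18 * 17 / 2 = 306 / 2 = 153

153


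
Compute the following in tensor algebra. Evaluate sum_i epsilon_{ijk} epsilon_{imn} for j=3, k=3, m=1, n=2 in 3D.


Using the identity: epsilon_{ijk} epsilon_{imn} = delta_{jm} delta_{kn} - delta_{jn} delta_{km}.
delta_{31} = 0
delta_{32} = 0
delta_{32} = 0
delta_{31} = 0
Result = 0 * 0 - 0 * 0 = 0 - 0 = 0

0


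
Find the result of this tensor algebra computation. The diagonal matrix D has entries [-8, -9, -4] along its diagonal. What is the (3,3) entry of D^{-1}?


For a diagonal matrix, the inverse has entries (D^{-1})_{ii} = 1/d_{ii}.
The diagonal entries are: d_{11} = -8, d_{22} = -9, d_{33} = -4
We need (D^{-1})_{33} = 1/d_{33} = 1/-4 = -1/4

-1/4


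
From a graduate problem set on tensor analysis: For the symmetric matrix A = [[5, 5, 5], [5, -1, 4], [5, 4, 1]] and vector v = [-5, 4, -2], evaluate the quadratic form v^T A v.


First compute Av:
(Av)_1 = 5*-5 + 5*4 + 5*-2 = -15
(Av)_2 = 5*-5 + -1*4 + 4*-2 = -37
(Av)_3 = 5*-5 + 4*4 + 1*-2 = -11
Av = [-15, -37, -11]
Then v^T (Av) = -5*-15 + 4*-37 + -2*-11
= 75 + -148 + 22 = -51

-51


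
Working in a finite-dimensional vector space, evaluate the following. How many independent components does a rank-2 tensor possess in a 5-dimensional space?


The number of components of a rank-r tensor in d dimensions is d^r.
Here d = 5 and r = 2.
5^2 = 25

25


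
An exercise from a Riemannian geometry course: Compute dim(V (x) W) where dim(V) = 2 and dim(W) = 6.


The dimension of a tensor product is the product of dimensions.
dim(V) = 2, dim(W) = 6
dim(V (x) W) = 2 * 6 = 12

12


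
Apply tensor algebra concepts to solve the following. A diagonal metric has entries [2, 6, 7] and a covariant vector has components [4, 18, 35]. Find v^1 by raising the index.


To raise an index with a diagonal metric: v^i = v_i / g_{ii}.
For index 1: v_1 = 4, g_{11} = 2
v^1 = 4 / 2 = 2

2


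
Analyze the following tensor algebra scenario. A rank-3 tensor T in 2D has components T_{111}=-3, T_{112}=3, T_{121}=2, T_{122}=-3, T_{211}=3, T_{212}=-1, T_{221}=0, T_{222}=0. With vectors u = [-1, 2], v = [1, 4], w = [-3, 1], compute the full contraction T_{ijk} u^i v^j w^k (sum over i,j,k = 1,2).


S = sum over i,j,k of T_{ijk} u_i v_j w_k. Expanding all 8 terms:
T_{111}*u_1*v_1*w_1 = -3*-1*1*-3 = -9  (running total: -9)
T_{112}*u_1*v_1*w_2 = 3*-1*1*1 = -3  (running total: -12)
T_{121}*u_1*v_2*w_1 = 2*-1*4*-3 = 24  (running total: 12)
T_{122}*u_1*v_2*w_2 = -3*-1*4*1 = 12  (running total: 24)
T_{211}*u_2*v_1*w_1 = 3*2*1*-3 = -18  (running total: 6)
T_{212}*u_2*v_1*w_2 = -1*2*1*1 = -2  (running total: 4)
T_{221}*u_2*v_2*w_1 = 0*2*4*-3 = 0  (running total: 4)
T_{222}*u_2*v_2*w_2 = 0*2*4*1 = 0  (running total: 4)
S = 4

4


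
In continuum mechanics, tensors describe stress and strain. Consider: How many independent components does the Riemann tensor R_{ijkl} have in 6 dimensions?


The Riemann tensor in d dimensions has d^2(d^2 - 1)/12 independent components.
d = 6, so d^2 = 36
d^2 - 1 = 35
d^2(d^2 - 1) = 36 * 35 = 1260
Divide by 12: 1260 / 12 = 105

105


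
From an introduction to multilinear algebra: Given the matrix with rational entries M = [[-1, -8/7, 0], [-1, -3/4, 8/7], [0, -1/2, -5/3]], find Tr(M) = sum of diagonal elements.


The trace is the sum of diagonal entries.
Diagonal: M[1,1] = -1, M[2,2] = -3/4, M[3,3] = -5/3
Tr(M) = -1 + -3/4 + -5/3
Computing step by step:
After adding M[1,1]: -1
After adding M[2,2]: -7/4
After adding M[3,3]: -41/12
Tr(M) = -41/12

-41/12


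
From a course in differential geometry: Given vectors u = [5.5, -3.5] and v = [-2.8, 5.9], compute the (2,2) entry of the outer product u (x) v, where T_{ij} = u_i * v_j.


The outer product entry T_{ij} = u_i * v_j.
We need i=2, j=2.
u_2 = -3.5, v_2 = 5.9
T_{2,2} = -3.5 * 5.9 = -20.65

-20.65


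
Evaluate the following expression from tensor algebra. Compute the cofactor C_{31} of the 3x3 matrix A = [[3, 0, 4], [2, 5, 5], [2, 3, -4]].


To find cofactor C_{31}, delete row 3 and column 1.
The resulting 2x2 submatrix is: [[0, 4], [5, 5]]
Minor M_{31} = 0*5 - 4*5
  = 0 - 20 = -20
Sign = (-1)^(3+1) = (-1)^4 = 1
Cofactor C_{31} = 1 * -20 = -20

-20


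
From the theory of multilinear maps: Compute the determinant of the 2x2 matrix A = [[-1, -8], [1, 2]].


For a 2x2 matrix [[a, b], [c, d]], det = a*d - b*c.
a = -1, b = -8, c = 1, d = 2
a*d = -1 * 2 = -2
b*c = -8 * 1 = -8
det = -2 - -8 = 6

6


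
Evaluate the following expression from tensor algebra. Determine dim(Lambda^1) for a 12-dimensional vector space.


The dimension of the space of p-forms on an n-dimensional space is C(n, p).
n = 12, p = 1
C(12, 1) = 12! / (1! * 11!) = 12

12


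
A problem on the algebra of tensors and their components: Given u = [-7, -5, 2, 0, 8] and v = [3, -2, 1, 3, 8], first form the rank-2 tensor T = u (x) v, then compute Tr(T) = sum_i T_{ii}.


The outer product gives T_{ij} = u_i v_j.
The trace (contraction) is Tr(T) = sum_i T_{ii} = sum_i u_i v_i.
Diagonal entries:
T_{11} = u_1 * v_1 = -7 * 3 = -21
T_{22} = u_2 * v_2 = -5 * -2 = 10
T_{33} = u_3 * v_3 = 2 * 1 = 2
T_{44} = u_4 * v_4 = 0 * 3 = 0
T_{55} = u_5 * v_5 = 8 * 8 = 64
Tr(T) = -21 + 10 + 2 + 0 + 64 = 55

55


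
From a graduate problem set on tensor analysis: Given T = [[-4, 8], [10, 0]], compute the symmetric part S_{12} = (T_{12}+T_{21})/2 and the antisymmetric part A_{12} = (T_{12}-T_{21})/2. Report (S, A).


T_{12} = 8
T_{21} = 10
S_{12} = (8 + 10)/2 = 18/2 = 9
A_{12} = (8 - 10)/2 = -2/2 = -1
Check: S + A = 9 + -1 = 8 = T_{12}.

(9, -1)


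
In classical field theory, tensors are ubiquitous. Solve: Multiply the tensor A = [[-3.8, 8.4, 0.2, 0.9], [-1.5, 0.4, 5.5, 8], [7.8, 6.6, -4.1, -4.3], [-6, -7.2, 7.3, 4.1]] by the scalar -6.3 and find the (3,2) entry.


Scalar multiplication: (cA)_{ij} = c * A_{ij}.
c = -6.3
A_{32} = 6.6
(cA)_{32} = -6.3 * 6.6 = -41.58

-41.58


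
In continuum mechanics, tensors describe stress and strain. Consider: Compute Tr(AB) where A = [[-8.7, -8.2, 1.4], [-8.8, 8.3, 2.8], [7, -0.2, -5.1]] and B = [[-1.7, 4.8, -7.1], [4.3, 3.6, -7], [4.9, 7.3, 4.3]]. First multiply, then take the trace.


Tr(AB) = sum_i (AB)_{ii} where (AB)_{ii} = sum_k A_{ik} B_{ki}.
(AB)_{11} = -8.7*-1.7 + -8.2*4.3 + 1.4*4.9 = -13.61
(AB)_{22} = -8.8*4.8 + 8.3*3.6 + 2.8*7.3 = 8.08
(AB)_{33} = 7*-7.1 + -0.2*-7 + -5.1*4.3 = -70.23
Tr(AB) = -13.61 + 8.08 + -70.23 = -75.76

-75.76


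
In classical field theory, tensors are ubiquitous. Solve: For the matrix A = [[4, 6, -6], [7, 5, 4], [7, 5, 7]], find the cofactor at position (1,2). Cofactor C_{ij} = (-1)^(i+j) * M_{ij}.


To find cofactor C_{12}, delete row 1 and column 2.
The resulting 2x2 submatrix is: [[7, 4], [7, 7]]
Minor M_{12} = 7*7 - 4*7
  = 49 - 28 = 21
Sign = (-1)^(1+2) = (-1)^3 = -1
Cofactor C_{12} = -1 * 21 = -21

-21


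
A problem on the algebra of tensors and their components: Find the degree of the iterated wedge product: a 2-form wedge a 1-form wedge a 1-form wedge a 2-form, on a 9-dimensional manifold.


The degree of a wedge product is the sum of the degrees of the individual forms.
Degrees: 2, 1, 1, 2
Total degree = 2 + 1 + 1 + 2 = 6

6


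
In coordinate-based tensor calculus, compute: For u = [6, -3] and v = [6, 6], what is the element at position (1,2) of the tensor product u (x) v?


The outer product entry T_{ij} = u_i * v_j.
We need i=1, j=2.
u_1 = 6, v_2 = 6
T_{1,2} = 6 * 6 = 36

36


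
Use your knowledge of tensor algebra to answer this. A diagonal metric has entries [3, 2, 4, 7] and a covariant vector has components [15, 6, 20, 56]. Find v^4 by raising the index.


To raise an index with a diagonal metric: v^i = v_i / g_{ii}.
For index 4: v_4 = 56, g_{44} = 7
v^4 = 56 / 7 = 8

8


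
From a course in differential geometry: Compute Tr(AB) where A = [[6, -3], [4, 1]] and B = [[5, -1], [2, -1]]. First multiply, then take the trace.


Tr(AB) = sum_i (AB)_{ii} where (AB)_{ii} = sum_k A_{ik} B_{ki}.
(AB)_{11} = 6*5 + -3*2 = 24
(AB)_{22} = 4*-1 + 1*-1 = -5
Tr(AB) = 24 + -5 = 19

19


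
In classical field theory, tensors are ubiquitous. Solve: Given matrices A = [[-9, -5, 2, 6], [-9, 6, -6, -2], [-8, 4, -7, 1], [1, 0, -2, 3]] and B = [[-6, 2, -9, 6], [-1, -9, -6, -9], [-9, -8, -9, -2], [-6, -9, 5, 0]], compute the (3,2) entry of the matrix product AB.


(AB)_{ij} = sum_k A_{ik} B_{kj}.
For i=3, j=2:
A_{31} * B_{12} = -8 * 2 = -16
A_{32} * B_{22} = 4 * -9 = -36
A_{33} * B_{32} = -7 * -8 = 56
A_{34} * B_{42} = 1 * -9 = -9
Sum = -16 + -36 + 56 + -9 = -5

-5


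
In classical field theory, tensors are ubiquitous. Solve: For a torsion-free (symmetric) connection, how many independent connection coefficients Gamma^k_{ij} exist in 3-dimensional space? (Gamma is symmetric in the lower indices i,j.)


Christoffel symbols Gamma^k_{ij} are symmetric in i,j, so there are d * d(d+1)/2 independent symbols.
d = 3
d(d+1)/2 = 3 * 4 / 2 = 6
Total = 3 * 6 = 18

18


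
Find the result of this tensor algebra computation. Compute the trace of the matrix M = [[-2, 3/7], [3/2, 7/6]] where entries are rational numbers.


The trace is the sum of diagonal entries.
Diagonal: M[1,1] = -2, M[2,2] = 7/6
Tr(M) = -2 + 7/6
Computing step by step:
After adding M[1,1]: -2
After adding M[2,2]: -5/6
Tr(M) = -5/6

-5/6


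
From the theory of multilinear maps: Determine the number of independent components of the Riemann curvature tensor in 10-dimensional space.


The Riemann tensor in d dimensions has d^2(d^2 - 1)/12 independent components.
d = 10, so d^2 = 100
d^2 - 1 = 99
d^2(d^2 - 1) = 100 * 99 = 9900
Divide by 12: 9900 / 12 = 825

825


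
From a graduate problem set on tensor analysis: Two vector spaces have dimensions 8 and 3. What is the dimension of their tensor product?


The dimension of a tensor product is the product of dimensions.
dim(V) = 8, dim(W) = 3
dim(V (x) W) = 8 * 3 = 24

24


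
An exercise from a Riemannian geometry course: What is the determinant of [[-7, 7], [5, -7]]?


For a 2x2 matrix [[a, b], [c, d]], det = a*d - b*c.
a = -7, b = 7, c = 5, d = -7
a*d = -7 * -7 = 49
b*c = 7 * 5 = 35
det = 49 - 35 = 14

14


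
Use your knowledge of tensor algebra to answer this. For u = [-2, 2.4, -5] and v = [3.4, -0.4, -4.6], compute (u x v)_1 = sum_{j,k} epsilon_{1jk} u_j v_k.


(u x v)_1 = sum_{j,k} epsilon_{1jk} u_j v_k. Only permutations of (1,2,3) contribute; the two non-zero terms are:
eps_{123} u_2 v_3 = 1 * 2.4 * -4.6 = -11.04
eps_{132} u_3 v_2 = -1 * -5 * -0.4 = -2
(u x v)_1 = -13.04

-13.04


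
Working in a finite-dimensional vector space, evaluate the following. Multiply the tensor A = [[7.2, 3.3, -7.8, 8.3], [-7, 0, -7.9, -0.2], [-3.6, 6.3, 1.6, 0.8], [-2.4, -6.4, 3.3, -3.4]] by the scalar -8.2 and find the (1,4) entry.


Scalar multiplication: (cA)_{ij} = c * A_{ij}.
c = -8.2
A_{14} = 8.3
(cA)_{14} = -8.2 * 8.3 = -68.06

-68.06


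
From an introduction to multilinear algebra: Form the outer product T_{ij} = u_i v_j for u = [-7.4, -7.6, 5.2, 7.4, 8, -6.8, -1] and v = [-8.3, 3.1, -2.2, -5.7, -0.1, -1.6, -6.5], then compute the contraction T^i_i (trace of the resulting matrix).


The outer product gives T_{ij} = u_i v_j.
The trace (contraction) is Tr(T) = sum_i T_{ii} = sum_i u_i v_i.
Diagonal entries:
T_{11} = u_1 * v_1 = -7.4 * -8.3 = 61.42
T_{22} = u_2 * v_2 = -7.6 * 3.1 = -23.56
T_{33} = u_3 * v_3 = 5.2 * -2.2 = -11.44
T_{44} = u_4 * v_4 = 7.4 * -5.7 = -42.18
T_{55} = u_5 * v_5 = 8 * -0.1 = -0.8
T_{66} = u_6 * v_6 = -6.8 * -1.6 = 10.88
T_{77} = u_7 * v_7 = -1 * -6.5 = 6.5
Tr(T) = 61.42 + -23.56 + -11.44 + -42.18 + -0.8 + 10.88 + 6.5 = 0.82

0.82


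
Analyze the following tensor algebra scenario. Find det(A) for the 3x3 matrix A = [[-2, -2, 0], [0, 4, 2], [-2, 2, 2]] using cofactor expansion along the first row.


Expanding along the first row, det(A) = a11*M_11 - a12*M_12 + a13*M_13, where M_1j is the (1,j) minor.
Minor M_11 = 4*2 - 2*2 = 4
Minor M_12 = 0*2 - 2*-2 = 4
Minor M_13 = 0*2 - 4*-2 = 8
det = -2*(4) - -2*(4) + 0*(8)
    = -8 - -8 + 0
    = 0

0


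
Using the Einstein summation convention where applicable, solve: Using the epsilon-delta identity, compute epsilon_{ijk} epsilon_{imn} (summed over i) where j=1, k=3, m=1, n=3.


Using the identity: epsilon_{ijk} epsilon_{imn} = delta_{jm} delta_{kn} - delta_{jn} delta_{km}.
delta_{11} = 1
delta_{33} = 1
delta_{13} = 0
delta_{31} = 0
Result = 1 * 1 - 0 * 0 = 1 - 0 = 1

1


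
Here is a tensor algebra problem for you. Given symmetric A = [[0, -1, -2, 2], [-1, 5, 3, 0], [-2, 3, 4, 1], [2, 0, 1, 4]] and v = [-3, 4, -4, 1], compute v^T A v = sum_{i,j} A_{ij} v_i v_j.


First compute Av:
(Av)_1 = 0*-3 + -1*4 + -2*-4 + 2*1 = 6
(Av)_2 = -1*-3 + 5*4 + 3*-4 + 0*1 = 11
(Av)_3 = -2*-3 + 3*4 + 4*-4 + 1*1 = 3
(Av)_4 = 2*-3 + 0*4 + 1*-4 + 4*1 = -6
Av = [6, 11, 3, -6]
Then v^T (Av) = -3*6 + 4*11 + -4*3 + 1*-6
= -18 + 44 + -12 + -6 = 8

8


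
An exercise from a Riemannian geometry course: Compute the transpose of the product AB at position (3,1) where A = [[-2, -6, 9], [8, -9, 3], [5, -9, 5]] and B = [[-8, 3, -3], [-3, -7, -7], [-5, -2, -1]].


(AB)^T_{ij} = (AB)_{ji} = sum_k A_{jk} B_{ki}.
For i=3, j=1 we need (AB)_{13}:
A_{11} * B_{13} = -2 * -3 = 6
A_{12} * B_{23} = -6 * -7 = 42
A_{13} * B_{33} = 9 * -1 = -9
Sum = 6 + 42 + -9 = 39

39


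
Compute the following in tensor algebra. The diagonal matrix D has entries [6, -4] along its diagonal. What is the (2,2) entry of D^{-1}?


For a diagonal matrix, the inverse has entries (D^{-1})_{ii} = 1/d_{ii}.
The diagonal entries are: d_{11} = 6, d_{22} = -4
We need (D^{-1})_{22} = 1/d_{22} = 1/-4 = -1/4

-1/4


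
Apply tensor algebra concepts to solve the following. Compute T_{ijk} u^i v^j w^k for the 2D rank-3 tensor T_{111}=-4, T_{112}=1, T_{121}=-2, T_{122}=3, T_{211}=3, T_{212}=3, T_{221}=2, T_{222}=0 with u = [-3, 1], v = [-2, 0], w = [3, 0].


S = sum over i,j,k of T_{ijk} u_i v_j w_k. Expanding all 8 terms:
T_{111}*u_1*v_1*w_1 = -4*-3*-2*3 = -72  (running total: -72)
T_{112}*u_1*v_1*w_2 = 1*-3*-2*0 = 0  (running total: -72)
T_{121}*u_1*v_2*w_1 = -2*-3*0*3 = 0  (running total: -72)
T_{122}*u_1*v_2*w_2 = 3*-3*0*0 = 0  (running total: -72)
T_{211}*u_2*v_1*w_1 = 3*1*-2*3 = -18  (running total: -90)
T_{212}*u_2*v_1*w_2 = 3*1*-2*0 = 0  (running total: -90)
T_{221}*u_2*v_2*w_1 = 2*1*0*3 = 0  (running total: -90)
T_{222}*u_2*v_2*w_2 = 0*1*0*0 = 0  (running total: -90)
S = -90

-90


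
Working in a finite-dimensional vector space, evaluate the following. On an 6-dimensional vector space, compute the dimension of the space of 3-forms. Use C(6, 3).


The dimension of the space of p-forms on an n-dimensional space is C(n, p).
n = 6, p = 3
C(6, 3) = 6! / (3! * 3!) = 20

20
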